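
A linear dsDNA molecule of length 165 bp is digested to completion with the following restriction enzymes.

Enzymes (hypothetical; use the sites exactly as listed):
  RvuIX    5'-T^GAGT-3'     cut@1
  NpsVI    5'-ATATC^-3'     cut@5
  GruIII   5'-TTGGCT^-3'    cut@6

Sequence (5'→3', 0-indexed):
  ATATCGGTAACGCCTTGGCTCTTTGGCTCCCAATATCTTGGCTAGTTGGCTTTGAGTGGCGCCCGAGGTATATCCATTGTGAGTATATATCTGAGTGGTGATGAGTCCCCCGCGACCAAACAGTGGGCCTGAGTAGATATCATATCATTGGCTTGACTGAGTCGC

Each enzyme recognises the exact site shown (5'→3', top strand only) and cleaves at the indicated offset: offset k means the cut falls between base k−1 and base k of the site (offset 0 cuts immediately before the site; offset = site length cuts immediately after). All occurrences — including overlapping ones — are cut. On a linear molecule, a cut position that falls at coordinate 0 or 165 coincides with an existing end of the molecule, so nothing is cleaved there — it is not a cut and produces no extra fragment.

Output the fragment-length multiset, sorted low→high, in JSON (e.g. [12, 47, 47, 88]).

[1,2,5,5,5,6,6,7,7,8,8,9,10,11,11,15,21,28]

Site scan:
  RvuIX TGAGT/1: at [52, 79, 91, 101, 129, 157] ⇒ [53, 80, 92, 102, 130, 158]
  NpsVI ATATC/5: at [0, 32, 69, 86, 136, 141] ⇒ [5, 37, 74, 91, 141, 146]
  GruIII TTGGCT/6: at [14, 22, 37, 45, 147] ⇒ [20, 28, 43, 51, 153]

All cut coordinates (distinct, sorted): [5, 20, 28, 37, 43, 51, 53, 74, 80, 91, 92, 102, 130, 141, 146, 153, 158]

Fragments:
  [0,5): 5 bp
  [5,20): 15 bp
  [20,28): 8 bp
  [28,37): 9 bp
  [37,43): 6 bp
  [43,51): 8 bp
  [51,53): 2 bp
  [53,74): 21 bp
  [74,80): 6 bp
  [80,91): 11 bp
  [91,92): 1 bp
  [92,102): 10 bp
  [102,130): 28 bp
  [130,141): 11 bp
  [141,146): 5 bp
  [146,153): 7 bp
  [153,158): 5 bp
  [158,165): 7 bp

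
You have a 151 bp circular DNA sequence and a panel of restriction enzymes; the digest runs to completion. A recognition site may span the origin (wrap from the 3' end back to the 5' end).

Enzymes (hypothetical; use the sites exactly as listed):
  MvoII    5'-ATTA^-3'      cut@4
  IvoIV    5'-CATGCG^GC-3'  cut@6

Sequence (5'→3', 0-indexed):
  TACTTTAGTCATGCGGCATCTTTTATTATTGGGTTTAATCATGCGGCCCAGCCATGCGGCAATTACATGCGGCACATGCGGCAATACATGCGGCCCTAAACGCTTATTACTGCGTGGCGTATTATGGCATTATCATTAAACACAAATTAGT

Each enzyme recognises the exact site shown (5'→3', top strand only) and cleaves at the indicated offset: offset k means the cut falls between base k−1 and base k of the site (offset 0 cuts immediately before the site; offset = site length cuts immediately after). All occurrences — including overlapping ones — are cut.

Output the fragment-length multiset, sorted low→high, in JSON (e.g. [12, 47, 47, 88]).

Per-enzyme occurrences:
  MvoII (ATTA, off=4): starts [24, 61, 105, 120, 128, 134, 145] → cuts [28, 65, 109, 124, 132, 138, 149]
  IvoIV (CATGCGGC, off=6): starts [9, 39, 52, 65, 74, 86] → cuts [15, 45, 58, 71, 80, 92]

Pooled cuts: [15, 28, 45, 58, 65, 71, 80, 92, 109, 124, 132, 138, 149]

Fragment lengths:
  15→28: 13 bp
  28→45: 17 bp
  45→58: 13 bp
  58→65: 7 bp
  65→71: 6 bp
  71→80: 9 bp
  80→92: 12 bp
  92→109: 17 bp
  109→124: 15 bp
  124→132: 8 bp
  132→138: 6 bp
  138→149: 11 bp
  149→15 (wrap): 151-149+15 = 17 bp

[6,6,7,8,9,11,12,13,13,15,17,17,17]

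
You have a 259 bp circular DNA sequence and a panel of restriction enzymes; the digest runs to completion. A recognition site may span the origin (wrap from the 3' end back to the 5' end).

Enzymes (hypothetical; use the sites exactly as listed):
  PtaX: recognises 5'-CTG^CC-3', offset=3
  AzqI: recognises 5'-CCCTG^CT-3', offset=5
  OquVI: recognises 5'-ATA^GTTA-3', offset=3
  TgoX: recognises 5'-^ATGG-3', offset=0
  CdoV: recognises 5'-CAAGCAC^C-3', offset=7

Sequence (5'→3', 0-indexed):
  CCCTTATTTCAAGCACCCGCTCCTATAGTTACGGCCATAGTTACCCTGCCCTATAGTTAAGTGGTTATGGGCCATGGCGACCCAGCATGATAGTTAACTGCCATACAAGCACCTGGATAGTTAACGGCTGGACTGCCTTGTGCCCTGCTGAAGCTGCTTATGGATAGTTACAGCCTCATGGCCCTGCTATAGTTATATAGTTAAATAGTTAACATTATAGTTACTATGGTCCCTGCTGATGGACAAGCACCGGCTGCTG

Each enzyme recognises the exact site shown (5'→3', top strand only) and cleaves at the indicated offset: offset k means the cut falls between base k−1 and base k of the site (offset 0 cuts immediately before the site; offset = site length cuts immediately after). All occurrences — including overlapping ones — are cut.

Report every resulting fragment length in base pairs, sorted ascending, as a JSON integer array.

Scan for sites:
  PtaX CTGCC/3: at [45, 97, 132, 256] ⇒ [0, 48, 100, 135]
  AzqI CCCTGCT/5: at [142, 181, 230] ⇒ [147, 186, 235]
  OquVI ATAGTTA/3: at [24, 36, 52, 89, 116, 163, 188, 196, 204, 216] ⇒ [27, 39, 55, 92, 119, 166, 191, 199, 207, 219]
  TgoX ATGG/0: at [66, 73, 159, 177, 225, 238] ⇒ [66, 73, 159, 177, 225, 238]
  CdoV CAAGCACC/7: at [9, 105, 243] ⇒ [16, 112, 250]

All cut coordinates (distinct, sorted): [0, 16, 27, 39, 48, 55, 66, 73, 92, 100, 112, 119, 135, 147, 159, 166, 177, 186, 191, 199, 207, 219, 225, 235, 238, 250]

Fragments:
  0→16: 16 bp
  16→27: 11 bp
  27→39: 12 bp
  39→48: 9 bp
  48→55: 7 bp
  55→66: 11 bp
  66→73: 7 bp
  73→92: 19 bp
  92→100: 8 bp
  100→112: 12 bp
  112→119: 7 bp
  119→135: 16 bp
  135→147: 12 bp
  147→159: 12 bp
  159→166: 7 bp
  166→177: 11 bp
  177→186: 9 bp
  186→191: 5 bp
  191→199: 8 bp
  199→207: 8 bp
  207→219: 12 bp
  219→225: 6 bp
  225→235: 10 bp
  235→238: 3 bp
  238→250: 12 bp
  250→0 (wrap): 259-250+0 = 9 bp

[3,5,6,7,7,7,7,8,8,8,9,9,9,10,11,11,11,12,12,12,12,12,12,16,16,19]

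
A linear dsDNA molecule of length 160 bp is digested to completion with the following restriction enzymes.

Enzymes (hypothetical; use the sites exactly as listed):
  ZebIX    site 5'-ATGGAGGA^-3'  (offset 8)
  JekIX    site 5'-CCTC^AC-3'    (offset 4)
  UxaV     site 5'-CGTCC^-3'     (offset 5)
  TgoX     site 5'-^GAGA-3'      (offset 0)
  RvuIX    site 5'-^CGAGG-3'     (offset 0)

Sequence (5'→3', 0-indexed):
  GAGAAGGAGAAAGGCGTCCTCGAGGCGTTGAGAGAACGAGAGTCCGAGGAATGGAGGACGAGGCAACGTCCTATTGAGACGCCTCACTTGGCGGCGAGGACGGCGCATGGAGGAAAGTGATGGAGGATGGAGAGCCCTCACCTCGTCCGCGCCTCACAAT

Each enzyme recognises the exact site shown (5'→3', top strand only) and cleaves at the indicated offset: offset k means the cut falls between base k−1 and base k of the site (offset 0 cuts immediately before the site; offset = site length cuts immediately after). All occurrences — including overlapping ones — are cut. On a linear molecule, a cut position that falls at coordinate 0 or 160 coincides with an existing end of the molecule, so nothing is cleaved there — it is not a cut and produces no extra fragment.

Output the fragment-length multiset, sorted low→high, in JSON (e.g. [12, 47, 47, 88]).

Per-enzyme occurrences:
  ZebIX ATGGAGGA/8: at [50, 106, 119] ⇒ [58, 114, 127]
  JekIX CCTCAC/4: at [81, 135, 151] ⇒ [85, 139, 155]
  UxaV CGTCC/5: at [14, 66, 143] ⇒ [19, 71, 148]
  TgoX GAGA/0: at [0, 6, 29, 31, 37, 75, 129] ⇒ [6, 29, 31, 37, 75, 129] (position 0 is a terminus of the linear molecule — no cut)
  RvuIX CGAGG/0: at [20, 44, 58, 94] ⇒ [20, 44, 58, 94]

Pooled cuts: [6, 19, 20, 29, 31, 37, 44, 58, 71, 75, 85, 94, 114, 127, 129, 139, 148, 155]

Fragments:
  [0,6): 6 bp
  [6,19): 13 bp
  [19,20): 1 bp
  [20,29): 9 bp
  [29,31): 2 bp
  [31,37): 6 bp
  [37,44): 7 bp
  [44,58): 14 bp
  [58,71): 13 bp
  [71,75): 4 bp
  [75,85): 10 bp
  [85,94): 9 bp
  [94,114): 20 bp
  [114,127): 13 bp
  [127,129): 2 bp
  [129,139): 10 bp
  [139,148): 9 bp
  [148,155): 7 bp
  [155,160): 5 bp

[1,2,2,4,5,6,6,7,7,9,9,9,10,10,13,13,13,14,20]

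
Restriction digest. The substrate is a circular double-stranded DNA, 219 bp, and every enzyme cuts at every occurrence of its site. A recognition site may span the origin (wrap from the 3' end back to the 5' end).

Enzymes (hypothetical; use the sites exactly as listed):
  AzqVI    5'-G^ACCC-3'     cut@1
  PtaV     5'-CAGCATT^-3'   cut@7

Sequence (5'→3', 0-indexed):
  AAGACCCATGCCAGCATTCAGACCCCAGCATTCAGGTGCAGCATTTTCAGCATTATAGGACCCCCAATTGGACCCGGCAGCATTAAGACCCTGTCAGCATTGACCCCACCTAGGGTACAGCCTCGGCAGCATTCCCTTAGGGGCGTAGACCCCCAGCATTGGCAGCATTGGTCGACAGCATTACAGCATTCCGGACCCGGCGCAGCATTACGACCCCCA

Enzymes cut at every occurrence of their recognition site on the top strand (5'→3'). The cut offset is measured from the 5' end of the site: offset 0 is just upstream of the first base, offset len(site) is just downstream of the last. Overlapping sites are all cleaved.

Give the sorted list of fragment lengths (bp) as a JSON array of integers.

[1,3,3,3,4,5,8,9,9,10,11,12,12,13,13,13,14,15,15,15,31]

Site scan:
  AzqVI GACCC/1: at [2, 20, 58, 70, 86, 101, 147, 193, 211] ⇒ [3, 21, 59, 71, 87, 102, 148, 194, 212]
  PtaV CAGCATT/7: at [11, 25, 38, 47, 77, 94, 126, 153, 162, 175, 183, 202] ⇒ [18, 32, 45, 54, 84, 101, 133, 160, 169, 182, 190, 209]

Pooled cuts: [3, 18, 21, 32, 45, 54, 59, 71, 84, 87, 101, 102, 133, 148, 160, 169, 182, 190, 194, 209, 212]

Fragments:
  3→18: 15 bp
  18→21: 3 bp
  21→32: 11 bp
  32→45: 13 bp
  45→54: 9 bp
  54→59: 5 bp
  59→71: 12 bp
  71→84: 13 bp
  84→87: 3 bp
  87→101: 14 bp
  101→102: 1 bp
  102→133: 31 bp
  133→148: 15 bp
  148→160: 12 bp
  160→169: 9 bp
  169→182: 13 bp
  182→190: 8 bp
  190→194: 4 bp
  194→209: 15 bp
  209→212: 3 bp
  212→3 (wrap): 219-212+3 = 10 bp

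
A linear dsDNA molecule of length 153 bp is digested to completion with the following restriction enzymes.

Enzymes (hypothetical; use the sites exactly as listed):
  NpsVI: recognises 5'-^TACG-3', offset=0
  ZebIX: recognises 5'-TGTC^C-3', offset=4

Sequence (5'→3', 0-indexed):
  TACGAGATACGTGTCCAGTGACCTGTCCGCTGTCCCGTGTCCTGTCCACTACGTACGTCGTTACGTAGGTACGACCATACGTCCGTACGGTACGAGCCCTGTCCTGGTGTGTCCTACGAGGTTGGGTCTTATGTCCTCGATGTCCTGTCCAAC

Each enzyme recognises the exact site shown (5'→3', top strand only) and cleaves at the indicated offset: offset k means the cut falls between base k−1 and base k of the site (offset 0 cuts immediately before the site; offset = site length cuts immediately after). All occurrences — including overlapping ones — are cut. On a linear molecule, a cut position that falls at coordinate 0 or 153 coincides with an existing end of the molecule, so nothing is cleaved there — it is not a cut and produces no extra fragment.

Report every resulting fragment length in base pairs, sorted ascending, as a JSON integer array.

[1,3,4,4,5,5,5,7,7,7,8,8,8,8,8,9,10,12,13,21]

Per-enzyme occurrences:
  NpsVI (TACG, off=0): starts [0, 7, 49, 53, 61, 69, 77, 85, 90, 114] → cuts [7, 49, 53, 61, 69, 77, 85, 90, 114] (position 0 is a terminus of the linear molecule — no cut)
  ZebIX (TGTCC, off=4): starts [11, 23, 30, 37, 42, 99, 109, 131, 140, 145] → cuts [15, 27, 34, 41, 46, 103, 113, 135, 144, 149]

Pooled cuts: [7, 15, 27, 34, 41, 46, 49, 53, 61, 69, 77, 85, 90, 103, 113, 114, 135, 144, 149]

Fragment lengths:
  [0,7): 7 bp
  [7,15): 8 bp
  [15,27): 12 bp
  [27,34): 7 bp
  [34,41): 7 bp
  [41,46): 5 bp
  [46,49): 3 bp
  [49,53): 4 bp
  [53,61): 8 bp
  [61,69): 8 bp
  [69,77): 8 bp
  [77,85): 8 bp
  [85,90): 5 bp
  [90,103): 13 bp
  [103,113): 10 bp
  [113,114): 1 bp
  [114,135): 21 bp
  [135,144): 9 bp
  [144,149): 5 bp
  [149,153): 4 bp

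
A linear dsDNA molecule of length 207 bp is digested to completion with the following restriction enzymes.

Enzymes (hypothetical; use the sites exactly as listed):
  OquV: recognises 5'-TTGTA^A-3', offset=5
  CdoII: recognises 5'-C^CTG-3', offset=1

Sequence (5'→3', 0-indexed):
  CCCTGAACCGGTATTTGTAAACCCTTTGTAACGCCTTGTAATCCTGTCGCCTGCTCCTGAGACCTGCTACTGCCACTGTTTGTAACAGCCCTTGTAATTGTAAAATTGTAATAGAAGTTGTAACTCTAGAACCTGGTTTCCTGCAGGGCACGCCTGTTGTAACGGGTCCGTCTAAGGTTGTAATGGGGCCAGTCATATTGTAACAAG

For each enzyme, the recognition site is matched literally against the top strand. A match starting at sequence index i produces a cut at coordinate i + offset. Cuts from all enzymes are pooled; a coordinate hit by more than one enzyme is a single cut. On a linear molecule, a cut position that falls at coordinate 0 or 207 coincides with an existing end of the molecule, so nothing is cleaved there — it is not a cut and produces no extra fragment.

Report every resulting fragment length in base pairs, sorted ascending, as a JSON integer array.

Scan for sites:
  OquV TTGTAA/5: at [14, 25, 35, 79, 91, 97, 105, 117, 156, 177, 197] ⇒ [19, 30, 40, 84, 96, 102, 110, 122, 161, 182, 202]
  CdoII CCTG/1: at [1, 42, 49, 55, 62, 131, 139, 152] ⇒ [2, 43, 50, 56, 63, 132, 140, 153]

All cut coordinates (distinct, sorted): [2, 19, 30, 40, 43, 50, 56, 63, 84, 96, 102, 110, 122, 132, 140, 153, 161, 182, 202]

Fragments:
  [0,2): 2 bp
  [2,19): 17 bp
  [19,30): 11 bp
  [30,40): 10 bp
  [40,43): 3 bp
  [43,50): 7 bp
  [50,56): 6 bp
  [56,63): 7 bp
  [63,84): 21 bp
  [84,96): 12 bp
  [96,102): 6 bp
  [102,110): 8 bp
  [110,122): 12 bp
  [122,132): 10 bp
  [132,140): 8 bp
  [140,153): 13 bp
  [153,161): 8 bp
  [161,182): 21 bp
  [182,202): 20 bp
  [202,207): 5 bp

[2,3,5,6,6,7,7,8,8,8,10,10,11,12,12,13,17,20,21,21]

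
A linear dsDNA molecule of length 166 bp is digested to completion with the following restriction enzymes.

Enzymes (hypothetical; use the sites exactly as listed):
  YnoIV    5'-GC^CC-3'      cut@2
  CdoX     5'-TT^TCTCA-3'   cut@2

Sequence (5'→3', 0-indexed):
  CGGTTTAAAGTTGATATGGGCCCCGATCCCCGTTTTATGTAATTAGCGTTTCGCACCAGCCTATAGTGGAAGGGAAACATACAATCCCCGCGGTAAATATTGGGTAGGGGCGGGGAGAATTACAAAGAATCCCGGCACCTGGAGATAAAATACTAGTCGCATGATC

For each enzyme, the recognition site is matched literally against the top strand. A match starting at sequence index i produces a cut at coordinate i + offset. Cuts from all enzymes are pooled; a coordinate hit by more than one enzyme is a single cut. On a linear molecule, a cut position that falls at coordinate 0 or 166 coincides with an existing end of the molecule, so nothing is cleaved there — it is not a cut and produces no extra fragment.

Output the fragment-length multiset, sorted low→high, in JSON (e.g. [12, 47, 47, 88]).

Scan for sites:
  YnoIV (GCCC, off=2): starts [19] → cuts [21]
  CdoX (TTTCTCA, off=2): no sites

Pooled cuts: [21]

Fragment lengths:
  [0,21): 21 bp
  [21,166): 145 bp

[21,145]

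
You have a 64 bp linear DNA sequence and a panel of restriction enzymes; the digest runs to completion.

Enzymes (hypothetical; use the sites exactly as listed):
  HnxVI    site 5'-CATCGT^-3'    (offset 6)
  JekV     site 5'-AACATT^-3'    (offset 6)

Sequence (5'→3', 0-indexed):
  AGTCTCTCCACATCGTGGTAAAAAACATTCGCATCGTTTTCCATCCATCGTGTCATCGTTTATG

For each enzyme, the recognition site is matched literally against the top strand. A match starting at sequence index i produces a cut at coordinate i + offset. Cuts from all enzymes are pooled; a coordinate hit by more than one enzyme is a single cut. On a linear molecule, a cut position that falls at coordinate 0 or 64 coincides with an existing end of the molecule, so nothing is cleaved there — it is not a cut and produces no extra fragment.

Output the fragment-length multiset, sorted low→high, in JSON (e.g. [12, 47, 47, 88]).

[5,8,8,13,14,16]

Site scan:
  HnxVI CATCGT/6: at [10, 31, 45, 53] ⇒ [16, 37, 51, 59]
  JekV AACATT/6: at [23] ⇒ [29]

Pooled cuts: [16, 29, 37, 51, 59]

Fragment lengths:
  [0,16): 16 bp
  [16,29): 13 bp
  [29,37): 8 bp
  [37,51): 14 bp
  [51,59): 8 bp
  [59,64): 5 bp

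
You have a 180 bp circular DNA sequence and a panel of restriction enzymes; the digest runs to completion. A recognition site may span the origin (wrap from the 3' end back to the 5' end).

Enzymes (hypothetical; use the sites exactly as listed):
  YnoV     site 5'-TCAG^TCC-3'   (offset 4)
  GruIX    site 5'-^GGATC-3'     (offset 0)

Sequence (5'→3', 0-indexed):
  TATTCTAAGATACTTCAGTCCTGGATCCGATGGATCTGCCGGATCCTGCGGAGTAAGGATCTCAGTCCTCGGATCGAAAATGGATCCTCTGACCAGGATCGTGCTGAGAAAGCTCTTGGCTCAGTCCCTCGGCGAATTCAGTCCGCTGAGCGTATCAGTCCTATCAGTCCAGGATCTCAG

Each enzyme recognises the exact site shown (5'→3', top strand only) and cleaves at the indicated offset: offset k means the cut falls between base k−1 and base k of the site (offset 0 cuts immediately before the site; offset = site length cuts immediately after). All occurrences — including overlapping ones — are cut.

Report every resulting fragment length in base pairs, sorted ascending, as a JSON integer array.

Site scan:
  YnoV (TCAGTCC, off=4): starts [14, 61, 120, 137, 154, 163] → cuts [18, 65, 124, 141, 158, 167]
  GruIX (GGATC, off=0): starts [22, 31, 40, 56, 70, 81, 95, 171] → cuts [22, 31, 40, 56, 70, 81, 95, 171]

Pooled cuts: [18, 22, 31, 40, 56, 65, 70, 81, 95, 124, 141, 158, 167, 171]

Fragment lengths:
  18→22: 4 bp
  22→31: 9 bp
  31→40: 9 bp
  40→56: 16 bp
  56→65: 9 bp
  65→70: 5 bp
  70→81: 11 bp
  81→95: 14 bp
  95→124: 29 bp
  124→141: 17 bp
  141→158: 17 bp
  158→167: 9 bp
  167→171: 4 bp
  171→18 (wrap): 180-171+18 = 27 bp

[4,4,5,9,9,9,9,11,14,16,17,17,27,29]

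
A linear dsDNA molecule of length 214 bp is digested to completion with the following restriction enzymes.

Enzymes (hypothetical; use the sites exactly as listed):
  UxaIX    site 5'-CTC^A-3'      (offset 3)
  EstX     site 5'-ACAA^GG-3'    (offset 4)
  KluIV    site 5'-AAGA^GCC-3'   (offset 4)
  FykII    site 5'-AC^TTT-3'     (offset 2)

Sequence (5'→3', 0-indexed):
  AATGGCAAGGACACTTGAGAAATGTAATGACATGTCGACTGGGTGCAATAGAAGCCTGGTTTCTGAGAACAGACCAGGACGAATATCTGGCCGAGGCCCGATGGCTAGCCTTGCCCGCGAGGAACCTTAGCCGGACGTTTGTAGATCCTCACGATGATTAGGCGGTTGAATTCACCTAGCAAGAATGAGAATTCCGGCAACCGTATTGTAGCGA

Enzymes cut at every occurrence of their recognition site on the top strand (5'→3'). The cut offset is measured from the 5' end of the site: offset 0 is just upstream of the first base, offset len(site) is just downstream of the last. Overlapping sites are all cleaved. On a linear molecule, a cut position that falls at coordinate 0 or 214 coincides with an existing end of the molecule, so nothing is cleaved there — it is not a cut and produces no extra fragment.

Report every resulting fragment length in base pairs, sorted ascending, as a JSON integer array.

Scan for sites:
  UxaIX (CTCA, off=3): starts [147] → cuts [150]
  EstX (ACAAGG, off=4): no sites
  KluIV (AAGAGCC, off=4): no sites
  FykII (ACTTT, off=2): no sites

All cut coordinates (distinct, sorted): [150]

Fragment lengths:
  [0,150): 150 bp
  [150,214): 64 bp

[64,150]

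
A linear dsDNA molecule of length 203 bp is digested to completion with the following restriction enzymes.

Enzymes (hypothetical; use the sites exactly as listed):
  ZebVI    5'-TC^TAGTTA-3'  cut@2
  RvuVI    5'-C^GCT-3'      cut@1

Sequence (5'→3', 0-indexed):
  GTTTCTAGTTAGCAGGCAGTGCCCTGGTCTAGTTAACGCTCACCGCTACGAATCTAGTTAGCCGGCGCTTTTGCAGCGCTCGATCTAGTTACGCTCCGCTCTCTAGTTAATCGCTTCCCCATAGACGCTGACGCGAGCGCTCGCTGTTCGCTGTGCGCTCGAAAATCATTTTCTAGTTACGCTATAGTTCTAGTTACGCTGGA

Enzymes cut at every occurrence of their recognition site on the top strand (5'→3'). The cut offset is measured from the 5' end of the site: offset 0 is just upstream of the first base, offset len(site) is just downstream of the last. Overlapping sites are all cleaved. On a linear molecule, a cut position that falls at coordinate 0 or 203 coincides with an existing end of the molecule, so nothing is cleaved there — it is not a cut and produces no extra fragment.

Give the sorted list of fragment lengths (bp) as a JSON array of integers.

[4,5,5,6,6,7,7,7,7,7,7,8,8,9,10,10,11,12,12,14,17,24]

Per-enzyme occurrences:
  ZebVI (TCTAGTTA, off=2): starts [3, 27, 52, 83, 101, 171, 188] → cuts [5, 29, 54, 85, 103, 173, 190]
  RvuVI (CGCT, off=1): starts [36, 43, 65, 76, 91, 96, 111, 125, 137, 141, 148, 155, 179, 196] → cuts [37, 44, 66, 77, 92, 97, 112, 126, 138, 142, 149, 156, 180, 197]

All cut coordinates (distinct, sorted): [5, 29, 37, 44, 54, 66, 77, 85, 92, 97, 103, 112, 126, 138, 142, 149, 156, 173, 180, 190, 197]

Fragment lengths:
  [0,5): 5 bp
  [5,29): 24 bp
  [29,37): 8 bp
  [37,44): 7 bp
  [44,54): 10 bp
  [54,66): 12 bp
  [66,77): 11 bp
  [77,85): 8 bp
  [85,92): 7 bp
  [92,97): 5 bp
  [97,103): 6 bp
  [103,112): 9 bp
  [112,126): 14 bp
  [126,138): 12 bp
  [138,142): 4 bp
  [142,149): 7 bp
  [149,156): 7 bp
  [156,173): 17 bp
  [173,180): 7 bp
  [180,190): 10 bp
  [190,197): 7 bp
  [197,203): 6 bp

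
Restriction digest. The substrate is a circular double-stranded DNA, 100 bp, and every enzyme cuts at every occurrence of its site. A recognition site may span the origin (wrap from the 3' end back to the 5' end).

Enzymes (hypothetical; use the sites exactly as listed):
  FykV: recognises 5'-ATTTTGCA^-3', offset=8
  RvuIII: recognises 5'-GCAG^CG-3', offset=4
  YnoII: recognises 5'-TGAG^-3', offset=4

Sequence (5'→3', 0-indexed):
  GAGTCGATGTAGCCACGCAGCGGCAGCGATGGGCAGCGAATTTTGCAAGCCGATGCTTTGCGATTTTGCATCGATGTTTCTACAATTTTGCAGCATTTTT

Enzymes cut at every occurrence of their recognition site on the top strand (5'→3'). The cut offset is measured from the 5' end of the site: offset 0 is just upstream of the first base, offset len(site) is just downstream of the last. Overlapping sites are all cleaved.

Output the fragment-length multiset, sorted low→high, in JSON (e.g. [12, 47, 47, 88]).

Site scan:
  FykV ATTTTGCA/8: at [39, 62, 84] ⇒ [47, 70, 92]
  RvuIII GCAGCG/4: at [16, 22, 32] ⇒ [20, 26, 36]
  YnoII TGAG/4: at [99] ⇒ [3]

Pooled cuts: [3, 20, 26, 36, 47, 70, 92]

Fragment lengths:
  3→20: 17 bp
  20→26: 6 bp
  26→36: 10 bp
  36→47: 11 bp
  47→70: 23 bp
  70→92: 22 bp
  92→3 (wrap): 100-92+3 = 11 bp

[6,10,11,11,17,22,23]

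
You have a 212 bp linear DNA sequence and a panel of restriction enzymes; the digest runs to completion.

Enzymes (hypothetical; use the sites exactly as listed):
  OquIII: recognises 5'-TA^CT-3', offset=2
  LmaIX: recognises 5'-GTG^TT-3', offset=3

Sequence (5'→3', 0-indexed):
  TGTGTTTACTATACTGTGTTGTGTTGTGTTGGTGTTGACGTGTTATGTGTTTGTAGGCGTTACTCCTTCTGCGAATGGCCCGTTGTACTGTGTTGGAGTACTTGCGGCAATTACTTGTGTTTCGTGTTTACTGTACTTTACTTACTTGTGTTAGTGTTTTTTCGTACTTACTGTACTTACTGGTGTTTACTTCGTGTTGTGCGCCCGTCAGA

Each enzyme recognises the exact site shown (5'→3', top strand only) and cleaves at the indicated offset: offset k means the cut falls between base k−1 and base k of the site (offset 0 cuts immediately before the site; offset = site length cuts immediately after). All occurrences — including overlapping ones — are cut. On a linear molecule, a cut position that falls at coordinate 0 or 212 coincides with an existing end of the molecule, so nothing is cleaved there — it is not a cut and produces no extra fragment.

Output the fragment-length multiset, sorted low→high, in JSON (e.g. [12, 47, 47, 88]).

[4,4,4,4,4,4,4,5,5,5,5,5,5,5,5,6,6,6,6,6,7,7,7,8,8,10,13,13,16,25]

Site scan:
  OquIII (TACT, off=2): starts [6, 11, 60, 85, 98, 111, 128, 133, 138, 142, 164, 168, 173, 177, 187] → cuts [8, 13, 62, 87, 100, 113, 130, 135, 140, 144, 166, 170, 175, 179, 189]
  LmaIX (GTGTT, off=3): starts [1, 15, 20, 25, 31, 39, 46, 89, 116, 123, 147, 153, 182, 193] → cuts [4, 18, 23, 28, 34, 42, 49, 92, 119, 126, 150, 156, 185, 196]

Pooled cuts: [4, 8, 13, 18, 23, 28, 34, 42, 49, 62, 87, 92, 100, 113, 119, 126, 130, 135, 140, 144, 150, 156, 166, 170, 175, 179, 185, 189, 196]

Fragments:
  [0,4): 4 bp
  [4,8): 4 bp
  [8,13): 5 bp
  [13,18): 5 bp
  [18,23): 5 bp
  [23,28): 5 bp
  [28,34): 6 bp
  [34,42): 8 bp
  [42,49): 7 bp
  [49,62): 13 bp
  [62,87): 25 bp
  [87,92): 5 bp
  [92,100): 8 bp
  [100,113): 13 bp
  [113,119): 6 bp
  [119,126): 7 bp
  [126,130): 4 bp
  [130,135): 5 bp
  [135,140): 5 bp
  [140,144): 4 bp
  [144,150): 6 bp
  [150,156): 6 bp
  [156,166): 10 bp
  [166,170): 4 bp
  [170,175): 5 bp
  [175,179): 4 bp
  [179,185): 6 bp
  [185,189): 4 bp
  [189,196): 7 bp
  [196,212): 16 bp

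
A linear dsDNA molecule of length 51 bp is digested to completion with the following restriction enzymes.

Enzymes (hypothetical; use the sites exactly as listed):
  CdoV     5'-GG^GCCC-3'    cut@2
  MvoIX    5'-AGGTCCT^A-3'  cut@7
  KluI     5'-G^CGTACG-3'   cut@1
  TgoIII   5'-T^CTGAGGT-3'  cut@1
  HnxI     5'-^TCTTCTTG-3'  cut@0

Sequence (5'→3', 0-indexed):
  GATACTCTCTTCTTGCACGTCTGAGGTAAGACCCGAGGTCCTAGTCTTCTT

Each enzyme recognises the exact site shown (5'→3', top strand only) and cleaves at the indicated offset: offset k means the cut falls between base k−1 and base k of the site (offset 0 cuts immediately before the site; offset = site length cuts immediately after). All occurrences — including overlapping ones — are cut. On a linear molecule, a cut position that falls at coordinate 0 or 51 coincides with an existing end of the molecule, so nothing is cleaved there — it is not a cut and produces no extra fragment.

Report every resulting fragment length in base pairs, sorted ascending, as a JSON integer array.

[7,9,13,22]

Per-enzyme occurrences:
  CdoV (GGGCCC, off=2): no sites
  MvoIX (AGGTCCTA, off=7): starts [35] → cuts [42]
  KluI (GCGTACG, off=1): no sites
  TgoIII (TCTGAGGT, off=1): starts [19] → cuts [20]
  HnxI (TCTTCTTG, off=0): starts [7] → cuts [7]

All cut coordinates (distinct, sorted): [7, 20, 42]

Fragment lengths:
  [0,7): 7 bp
  [7,20): 13 bp
  [20,42): 22 bp
  [42,51): 9 bp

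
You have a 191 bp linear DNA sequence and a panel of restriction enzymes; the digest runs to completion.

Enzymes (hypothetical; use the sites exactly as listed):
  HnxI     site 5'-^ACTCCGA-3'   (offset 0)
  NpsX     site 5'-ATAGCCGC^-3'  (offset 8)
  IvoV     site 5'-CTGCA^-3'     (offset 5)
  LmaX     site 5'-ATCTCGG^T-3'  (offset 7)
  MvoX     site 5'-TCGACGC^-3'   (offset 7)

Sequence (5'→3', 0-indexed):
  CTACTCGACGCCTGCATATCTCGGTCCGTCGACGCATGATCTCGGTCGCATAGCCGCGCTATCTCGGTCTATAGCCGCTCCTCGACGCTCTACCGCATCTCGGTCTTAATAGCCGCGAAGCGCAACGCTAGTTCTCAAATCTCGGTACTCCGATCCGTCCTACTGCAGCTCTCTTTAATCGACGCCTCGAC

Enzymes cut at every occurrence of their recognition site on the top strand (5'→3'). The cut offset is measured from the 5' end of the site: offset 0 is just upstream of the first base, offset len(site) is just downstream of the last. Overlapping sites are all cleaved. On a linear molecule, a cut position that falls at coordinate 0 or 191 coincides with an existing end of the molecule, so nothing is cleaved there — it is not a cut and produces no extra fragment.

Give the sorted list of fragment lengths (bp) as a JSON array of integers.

[1,5,6,8,10,10,10,11,11,11,12,13,15,18,21,29]

Scan for sites:
  HnxI (ACTCCGA, off=0): starts [146] → cuts [146]
  NpsX (ATAGCCGC, off=8): starts [49, 70, 108] → cuts [57, 78, 116]
  IvoV (CTGCA, off=5): starts [11, 162] → cuts [16, 167]
  LmaX (ATCTCGGT, off=7): starts [17, 38, 60, 96, 138] → cuts [24, 45, 67, 103, 145]
  MvoX (TCGACGC, off=7): starts [4, 28, 81, 178] → cuts [11, 35, 88, 185]

All cut coordinates (distinct, sorted): [11, 16, 24, 35, 45, 57, 67, 78, 88, 103, 116, 145, 146, 167, 185]

Fragment lengths:
  [0,11): 11 bp
  [11,16): 5 bp
  [16,24): 8 bp
  [24,35): 11 bp
  [35,45): 10 bp
  [45,57): 12 bp
  [57,67): 10 bp
  [67,78): 11 bp
  [78,88): 10 bp
  [88,103): 15 bp
  [103,116): 13 bp
  [116,145): 29 bp
  [145,146): 1 bp
  [146,167): 21 bp
  [167,185): 18 bp
  [185,191): 6 bp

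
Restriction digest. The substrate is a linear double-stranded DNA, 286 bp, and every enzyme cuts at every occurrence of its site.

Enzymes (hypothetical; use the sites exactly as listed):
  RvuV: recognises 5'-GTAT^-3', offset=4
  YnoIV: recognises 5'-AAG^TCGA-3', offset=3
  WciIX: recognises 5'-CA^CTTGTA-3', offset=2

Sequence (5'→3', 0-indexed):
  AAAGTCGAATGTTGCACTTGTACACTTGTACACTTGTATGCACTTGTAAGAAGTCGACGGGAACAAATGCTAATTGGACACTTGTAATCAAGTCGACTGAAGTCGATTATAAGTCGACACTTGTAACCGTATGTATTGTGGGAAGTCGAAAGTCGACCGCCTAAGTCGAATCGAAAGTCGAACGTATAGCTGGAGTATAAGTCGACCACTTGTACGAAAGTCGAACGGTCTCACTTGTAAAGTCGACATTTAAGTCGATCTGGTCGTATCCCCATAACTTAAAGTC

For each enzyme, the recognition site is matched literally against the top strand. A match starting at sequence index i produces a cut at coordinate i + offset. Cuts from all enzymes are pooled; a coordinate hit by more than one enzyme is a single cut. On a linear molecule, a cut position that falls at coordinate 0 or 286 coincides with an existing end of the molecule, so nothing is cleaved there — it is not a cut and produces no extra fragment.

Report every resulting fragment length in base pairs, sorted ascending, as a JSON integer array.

Per-enzyme occurrences:
  RvuV (GTAT, off=4): starts [35, 128, 132, 183, 194, 265] → cuts [39, 132, 136, 187, 198, 269]
  YnoIV (AAGTCGA, off=3): starts [1, 50, 89, 99, 110, 142, 149, 162, 174, 198, 217, 239, 251] → cuts [4, 53, 92, 102, 113, 145, 152, 165, 177, 201, 220, 242, 254]
  WciIX (CACTTGTA, off=2): starts [14, 22, 30, 40, 78, 117, 206, 231] → cuts [16, 24, 32, 42, 80, 119, 208, 233]

All cut coordinates (distinct, sorted): [4, 16, 24, 32, 39, 42, 53, 80, 92, 102, 113, 119, 132, 136, 145, 152, 165, 177, 187, 198, 201, 208, 220, 233, 242, 254, 269]

Fragments:
  [0,4): 4 bp
  [4,16): 12 bp
  [16,24): 8 bp
  [24,32): 8 bp
  [32,39): 7 bp
  [39,42): 3 bp
  [42,53): 11 bp
  [53,80): 27 bp
  [80,92): 12 bp
  [92,102): 10 bp
  [102,113): 11 bp
  [113,119): 6 bp
  [119,132): 13 bp
  [132,136): 4 bp
  [136,145): 9 bp
  [145,152): 7 bp
  [152,165): 13 bp
  [165,177): 12 bp
  [177,187): 10 bp
  [187,198): 11 bp
  [198,201): 3 bp
  [201,208): 7 bp
  [208,220): 12 bp
  [220,233): 13 bp
  [233,242): 9 bp
  [242,254): 12 bp
  [254,269): 15 bp
  [269,286): 17 bp

[3,3,4,4,6,7,7,7,8,8,9,9,10,10,11,11,11,12,12,12,12,12,13,13,13,15,17,27]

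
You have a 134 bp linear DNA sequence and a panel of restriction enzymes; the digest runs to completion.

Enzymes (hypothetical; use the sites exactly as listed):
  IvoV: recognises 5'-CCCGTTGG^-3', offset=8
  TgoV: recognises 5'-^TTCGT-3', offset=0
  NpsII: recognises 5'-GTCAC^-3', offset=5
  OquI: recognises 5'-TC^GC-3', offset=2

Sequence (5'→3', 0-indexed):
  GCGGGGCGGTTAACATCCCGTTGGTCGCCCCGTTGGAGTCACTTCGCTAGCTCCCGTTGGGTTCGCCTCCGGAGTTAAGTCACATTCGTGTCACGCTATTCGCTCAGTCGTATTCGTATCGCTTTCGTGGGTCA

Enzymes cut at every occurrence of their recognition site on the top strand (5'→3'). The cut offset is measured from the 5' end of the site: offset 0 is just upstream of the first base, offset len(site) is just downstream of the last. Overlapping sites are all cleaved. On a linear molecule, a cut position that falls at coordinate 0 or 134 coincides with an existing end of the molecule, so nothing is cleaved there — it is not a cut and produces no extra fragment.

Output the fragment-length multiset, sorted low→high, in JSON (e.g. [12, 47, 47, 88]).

Scan for sites:
  IvoV (CCCGTTGG, off=8): starts [16, 28, 52] → cuts [24, 36, 60]
  TgoV (TTCGT, off=0): starts [84, 112, 123] → cuts [84, 112, 123]
  NpsII (GTCAC, off=5): starts [37, 78, 89] → cuts [42, 83, 94]
  OquI (TCGC, off=2): starts [24, 43, 62, 99, 118] → cuts [26, 45, 64, 101, 120]

All cut coordinates (distinct, sorted): [24, 26, 36, 42, 45, 60, 64, 83, 84, 94, 101, 112, 120, 123]

Fragment lengths:
  [0,24): 24 bp
  [24,26): 2 bp
  [26,36): 10 bp
  [36,42): 6 bp
  [42,45): 3 bp
  [45,60): 15 bp
  [60,64): 4 bp
  [64,83): 19 bp
  [83,84): 1 bp
  [84,94): 10 bp
  [94,101): 7 bp
  [101,112): 11 bp
  [112,120): 8 bp
  [120,123): 3 bp
  [123,134): 11 bp

[1,2,3,3,4,6,7,8,10,10,11,11,15,19,24]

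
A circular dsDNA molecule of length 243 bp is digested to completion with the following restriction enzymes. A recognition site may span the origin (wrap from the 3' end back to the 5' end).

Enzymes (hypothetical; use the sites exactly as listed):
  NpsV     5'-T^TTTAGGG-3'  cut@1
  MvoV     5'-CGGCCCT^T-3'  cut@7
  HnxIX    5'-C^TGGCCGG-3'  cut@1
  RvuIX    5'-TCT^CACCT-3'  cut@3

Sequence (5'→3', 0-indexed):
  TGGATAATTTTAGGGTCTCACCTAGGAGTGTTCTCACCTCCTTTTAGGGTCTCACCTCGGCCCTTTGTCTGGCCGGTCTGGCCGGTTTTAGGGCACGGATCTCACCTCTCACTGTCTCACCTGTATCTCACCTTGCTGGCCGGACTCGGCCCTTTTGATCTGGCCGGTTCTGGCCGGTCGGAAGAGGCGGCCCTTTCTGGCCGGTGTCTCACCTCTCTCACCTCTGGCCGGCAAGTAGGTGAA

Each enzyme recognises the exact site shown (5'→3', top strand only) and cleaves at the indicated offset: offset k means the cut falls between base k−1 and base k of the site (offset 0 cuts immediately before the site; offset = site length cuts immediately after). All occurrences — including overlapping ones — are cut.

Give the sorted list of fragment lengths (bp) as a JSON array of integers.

[3,5,6,7,8,8,8,9,9,10,10,10,11,12,12,15,16,16,17,24,27]

Scan for sites:
  NpsV TTTTAGGG/1: at [7, 41, 85] ⇒ [8, 42, 86]
  MvoV CGGCCCTT/7: at [57, 146, 187] ⇒ [64, 153, 194]
  HnxIX CTGGCCGG/1: at [68, 77, 135, 159, 169, 196, 223] ⇒ [69, 78, 136, 160, 170, 197, 224]
  RvuIX TCTCACCT/3: at [15, 31, 49, 99, 114, 125, 206, 215] ⇒ [18, 34, 52, 102, 117, 128, 209, 218]

Pooled cuts: [8, 18, 34, 42, 52, 64, 69, 78, 86, 102, 117, 128, 136, 153, 160, 170, 194, 197, 209, 218, 224]

Fragment lengths:
  8→18: 10 bp
  18→34: 16 bp
  34→42: 8 bp
  42→52: 10 bp
  52→64: 12 bp
  64→69: 5 bp
  69→78: 9 bp
  78→86: 8 bp
  86→102: 16 bp
  102→117: 15 bp
  117→128: 11 bp
  128→136: 8 bp
  136→153: 17 bp
  153→160: 7 bp
  160→170: 10 bp
  170→194: 24 bp
  194→197: 3 bp
  197→209: 12 bp
  209→218: 9 bp
  218→224: 6 bp
  224→8 (wrap): 243-224+8 = 27 bp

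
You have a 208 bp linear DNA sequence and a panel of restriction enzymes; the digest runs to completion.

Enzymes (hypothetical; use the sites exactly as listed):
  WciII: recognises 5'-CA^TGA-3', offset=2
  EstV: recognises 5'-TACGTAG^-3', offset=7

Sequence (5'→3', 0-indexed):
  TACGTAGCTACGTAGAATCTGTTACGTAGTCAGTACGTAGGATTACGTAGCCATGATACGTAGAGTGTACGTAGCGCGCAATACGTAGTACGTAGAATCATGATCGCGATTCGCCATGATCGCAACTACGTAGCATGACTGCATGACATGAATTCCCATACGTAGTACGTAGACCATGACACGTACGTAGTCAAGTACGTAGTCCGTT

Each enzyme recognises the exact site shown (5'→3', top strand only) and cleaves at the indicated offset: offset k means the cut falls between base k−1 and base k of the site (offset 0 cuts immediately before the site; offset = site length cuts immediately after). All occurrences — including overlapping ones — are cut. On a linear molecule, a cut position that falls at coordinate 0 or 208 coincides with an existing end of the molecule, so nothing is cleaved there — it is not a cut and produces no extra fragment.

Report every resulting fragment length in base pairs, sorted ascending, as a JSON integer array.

[2,3,4,5,5,6,7,7,7,8,8,10,10,11,11,12,14,14,14,16,17,17]

Scan for sites:
  WciII (CATGA, off=2): starts [51, 98, 114, 133, 141, 146, 174] → cuts [53, 100, 116, 135, 143, 148, 176]
  EstV (TACGTAG, off=7): starts [0, 8, 22, 33, 43, 56, 67, 81, 88, 126, 158, 165, 183, 195] → cuts [7, 15, 29, 40, 50, 63, 74, 88, 95, 133, 165, 172, 190, 202]

All cut coordinates (distinct, sorted): [7, 15, 29, 40, 50, 53, 63, 74, 88, 95, 100, 116, 133, 135, 143, 148, 165, 172, 176, 190, 202]

Fragments:
  [0,7): 7 bp
  [7,15): 8 bp
  [15,29): 14 bp
  [29,40): 11 bp
  [40,50): 10 bp
  [50,53): 3 bp
  [53,63): 10 bp
  [63,74): 11 bp
  [74,88): 14 bp
  [88,95): 7 bp
  [95,100): 5 bp
  [100,116): 16 bp
  [116,133): 17 bp
  [133,135): 2 bp
  [135,143): 8 bp
  [143,148): 5 bp
  [148,165): 17 bp
  [165,172): 7 bp
  [172,176): 4 bp
  [176,190): 14 bp
  [190,202): 12 bp
  [202,208): 6 bp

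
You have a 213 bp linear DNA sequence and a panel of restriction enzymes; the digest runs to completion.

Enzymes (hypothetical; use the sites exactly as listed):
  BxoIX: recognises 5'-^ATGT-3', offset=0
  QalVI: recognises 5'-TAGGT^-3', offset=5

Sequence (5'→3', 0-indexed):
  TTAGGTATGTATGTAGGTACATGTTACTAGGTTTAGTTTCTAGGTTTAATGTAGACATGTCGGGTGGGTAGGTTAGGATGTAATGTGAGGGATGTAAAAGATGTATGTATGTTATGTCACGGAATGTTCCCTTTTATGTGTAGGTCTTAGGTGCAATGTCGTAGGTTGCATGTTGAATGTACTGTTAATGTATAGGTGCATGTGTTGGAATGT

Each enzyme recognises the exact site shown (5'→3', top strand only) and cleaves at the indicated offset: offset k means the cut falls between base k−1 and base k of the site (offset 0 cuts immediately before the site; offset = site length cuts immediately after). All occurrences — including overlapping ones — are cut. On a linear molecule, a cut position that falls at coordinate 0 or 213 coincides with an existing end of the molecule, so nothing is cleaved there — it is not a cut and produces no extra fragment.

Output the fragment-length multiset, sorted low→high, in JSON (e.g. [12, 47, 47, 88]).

Scan for sites:
  BxoIX (ATGT, off=0): starts [6, 10, 20, 48, 56, 77, 82, 91, 100, 104, 108, 113, 123, 135, 155, 169, 176, 187, 199, 209] → cuts [6, 10, 20, 48, 56, 77, 82, 91, 100, 104, 108, 113, 123, 135, 155, 169, 176, 187, 199, 209]
  QalVI (TAGGT, off=5): starts [1, 13, 27, 40, 68, 140, 147, 161, 192] → cuts [6, 18, 32, 45, 73, 145, 152, 166, 197]

Pooled cuts: [6, 10, 18, 20, 32, 45, 48, 56, 73, 77, 82, 91, 100, 104, 108, 113, 123, 135, 145, 152, 155, 166, 169, 176, 187, 197, 199, 209]

Fragment lengths:
  [0,6): 6 bp
  [6,10): 4 bp
  [10,18): 8 bp
  [18,20): 2 bp
  [20,32): 12 bp
  [32,45): 13 bp
  [45,48): 3 bp
  [48,56): 8 bp
  [56,73): 17 bp
  [73,77): 4 bp
  [77,82): 5 bp
  [82,91): 9 bp
  [91,100): 9 bp
  [100,104): 4 bp
  [104,108): 4 bp
  [108,113): 5 bp
  [113,123): 10 bp
  [123,135): 12 bp
  [135,145): 10 bp
  [145,152): 7 bp
  [152,155): 3 bp
  [155,166): 11 bp
  [166,169): 3 bp
  [169,176): 7 bp
  [176,187): 11 bp
  [187,197): 10 bp
  [197,199): 2 bp
  [199,209): 10 bp
  [209,213): 4 bp

[2,2,3,3,3,4,4,4,4,4,5,5,6,7,7,8,8,9,9,10,10,10,10,11,11,12,12,13,17]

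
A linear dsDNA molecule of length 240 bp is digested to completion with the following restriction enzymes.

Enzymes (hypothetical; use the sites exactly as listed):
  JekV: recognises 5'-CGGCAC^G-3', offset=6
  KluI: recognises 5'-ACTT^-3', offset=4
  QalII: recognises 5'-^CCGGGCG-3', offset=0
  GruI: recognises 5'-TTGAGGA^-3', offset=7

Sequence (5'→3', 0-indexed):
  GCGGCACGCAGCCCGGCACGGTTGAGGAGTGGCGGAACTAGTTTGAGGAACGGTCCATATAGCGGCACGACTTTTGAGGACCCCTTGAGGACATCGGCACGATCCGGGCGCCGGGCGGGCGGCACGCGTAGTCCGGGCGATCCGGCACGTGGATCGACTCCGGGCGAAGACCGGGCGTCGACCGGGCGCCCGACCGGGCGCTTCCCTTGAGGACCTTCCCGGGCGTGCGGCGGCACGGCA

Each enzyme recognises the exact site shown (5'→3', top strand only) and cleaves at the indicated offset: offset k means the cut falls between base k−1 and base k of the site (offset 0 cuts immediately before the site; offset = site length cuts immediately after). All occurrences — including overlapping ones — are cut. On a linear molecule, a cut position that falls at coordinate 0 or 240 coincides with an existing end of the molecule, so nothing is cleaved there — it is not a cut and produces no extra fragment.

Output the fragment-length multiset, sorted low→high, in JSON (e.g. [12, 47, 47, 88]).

Site scan:
  JekV (CGGCACG, off=6): starts [1, 13, 62, 94, 119, 142, 230] → cuts [7, 19, 68, 100, 125, 148, 236]
  KluI (ACTT, off=4): starts [69] → cuts [73]
  QalII (CCGGGCG, off=0): starts [103, 110, 132, 159, 170, 181, 193, 218] → cuts [103, 110, 132, 159, 170, 181, 193, 218]
  GruI (TTGAGGA, off=7): starts [21, 42, 73, 84, 206] → cuts [28, 49, 80, 91, 213]

All cut coordinates (distinct, sorted): [7, 19, 28, 49, 68, 73, 80, 91, 100, 103, 110, 125, 132, 148, 159, 170, 181, 193, 213, 218, 236]

Fragment lengths:
  [0,7): 7 bp
  [7,19): 12 bp
  [19,28): 9 bp
  [28,49): 21 bp
  [49,68): 19 bp
  [68,73): 5 bp
  [73,80): 7 bp
  [80,91): 11 bp
  [91,100): 9 bp
  [100,103): 3 bp
  [103,110): 7 bp
  [110,125): 15 bp
  [125,132): 7 bp
  [132,148): 16 bp
  [148,159): 11 bp
  [159,170): 11 bp
  [170,181): 11 bp
  [181,193): 12 bp
  [193,213): 20 bp
  [213,218): 5 bp
  [218,236): 18 bp
  [236,240): 4 bp

[3,4,5,5,7,7,7,7,9,9,11,11,11,11,12,12,15,16,18,19,20,21]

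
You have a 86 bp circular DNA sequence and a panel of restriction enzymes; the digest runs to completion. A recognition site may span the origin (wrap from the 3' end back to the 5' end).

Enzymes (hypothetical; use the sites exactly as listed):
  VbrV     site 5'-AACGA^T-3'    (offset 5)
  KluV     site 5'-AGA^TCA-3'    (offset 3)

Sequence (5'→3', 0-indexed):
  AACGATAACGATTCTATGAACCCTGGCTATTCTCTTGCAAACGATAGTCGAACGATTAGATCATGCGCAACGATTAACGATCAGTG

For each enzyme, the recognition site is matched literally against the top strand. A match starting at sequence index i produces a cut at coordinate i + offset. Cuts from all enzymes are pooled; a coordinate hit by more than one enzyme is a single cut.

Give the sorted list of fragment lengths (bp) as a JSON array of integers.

Site scan:
  VbrV AACGAT/5: at [0, 6, 39, 50, 68, 75] ⇒ [5, 11, 44, 55, 73, 80]
  KluV AGATCA/3: at [57] ⇒ [60]

All cut coordinates (distinct, sorted): [5, 11, 44, 55, 60, 73, 80]

Fragments:
  5→11: 6 bp
  11→44: 33 bp
  44→55: 11 bp
  55→60: 5 bp
  60→73: 13 bp
  73→80: 7 bp
  80→5 (wrap): 86-80+5 = 11 bp

[5,6,7,11,11,13,33]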